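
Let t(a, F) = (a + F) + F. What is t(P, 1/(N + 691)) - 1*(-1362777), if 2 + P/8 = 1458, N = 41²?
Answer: 1630068051/1186 ≈ 1.3744e+6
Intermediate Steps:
N = 1681
P = 11648 (P = -16 + 8*1458 = -16 + 11664 = 11648)
t(a, F) = a + 2*F (t(a, F) = (F + a) + F = a + 2*F)
t(P, 1/(N + 691)) - 1*(-1362777) = (11648 + 2/(1681 + 691)) - 1*(-1362777) = (11648 + 2/2372) + 1362777 = (11648 + 2*(1/2372)) + 1362777 = (11648 + 1/1186) + 1362777 = 13814529/1186 + 1362777 = 1630068051/1186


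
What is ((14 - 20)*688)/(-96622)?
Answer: 2064/48311 ≈ 0.042723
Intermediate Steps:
((14 - 20)*688)/(-96622) = -6*688*(-1/96622) = -4128*(-1/96622) = 2064/48311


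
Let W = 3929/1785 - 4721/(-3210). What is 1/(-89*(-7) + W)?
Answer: 25466/15958825 ≈ 0.0015957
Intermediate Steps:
W = 93507/25466 (W = 3929*(1/1785) - 4721*(-1/3210) = 3929/1785 + 4721/3210 = 93507/25466 ≈ 3.6718)
1/(-89*(-7) + W) = 1/(-89*(-7) + 93507/25466) = 1/(623 + 93507/25466) = 1/(15958825/25466) = 25466/15958825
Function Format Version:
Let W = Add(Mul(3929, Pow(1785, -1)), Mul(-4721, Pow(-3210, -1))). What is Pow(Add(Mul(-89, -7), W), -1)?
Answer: Rational(25466, 15958825) ≈ 0.0015957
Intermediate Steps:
W = Rational(93507, 25466) (W = Add(Mul(3929, Rational(1, 1785)), Mul(-4721, Rational(-1, 3210))) = Add(Rational(3929, 1785), Rational(4721, 3210)) = Rational(93507, 25466) ≈ 3.6718)
Pow(Add(Mul(-89, -7), W), -1) = Pow(Add(Mul(-89, -7), Rational(93507, 25466)), -1) = Pow(Add(623, Rational(93507, 25466)), -1) = Pow(Rational(15958825, 25466), -1) = Rational(25466, 15958825)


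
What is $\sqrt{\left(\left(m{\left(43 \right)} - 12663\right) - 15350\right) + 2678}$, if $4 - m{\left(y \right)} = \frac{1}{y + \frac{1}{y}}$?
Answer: $\frac{i \sqrt{3467817082}}{370} \approx 159.16 i$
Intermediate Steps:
$m{\left(y \right)} = 4 - \frac{1}{y + \frac{1}{y}}$
$\sqrt{\left(\left(m{\left(43 \right)} - 12663\right) - 15350\right) + 2678} = \sqrt{\left(\left(\frac{4 - 43 + 4 \cdot 43^{2}}{1 + 43^{2}} - 12663\right) - 15350\right) + 2678} = \sqrt{\left(\left(\frac{4 - 43 + 4 \cdot 1849}{1 + 1849} - 12663\right) - 15350\right) + 2678} = \sqrt{\left(\left(\frac{4 - 43 + 7396}{1850} - 12663\right) - 15350\right) + 2678} = \sqrt{\left(\left(\frac{1}{1850} \cdot 7357 - 12663\right) - 15350\right) + 2678} = \sqrt{\left(\left(\frac{7357}{1850} - 12663\right) - 15350\right) + 2678} = \sqrt{\left(- \frac{23419193}{1850} - 15350\right) + 2678} = \sqrt{- \frac{51816693}{1850} + 2678} = \sqrt{- \frac{46862393}{1850}} = \frac{i \sqrt{3467817082}}{370}$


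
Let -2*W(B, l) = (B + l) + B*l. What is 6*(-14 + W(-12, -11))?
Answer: -411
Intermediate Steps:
W(B, l) = -B/2 - l/2 - B*l/2 (W(B, l) = -((B + l) + B*l)/2 = -(B + l + B*l)/2 = -B/2 - l/2 - B*l/2)
6*(-14 + W(-12, -11)) = 6*(-14 + (-½*(-12) - ½*(-11) - ½*(-12)*(-11))) = 6*(-14 + (6 + 11/2 - 66)) = 6*(-14 - 109/2) = 6*(-137/2) = -411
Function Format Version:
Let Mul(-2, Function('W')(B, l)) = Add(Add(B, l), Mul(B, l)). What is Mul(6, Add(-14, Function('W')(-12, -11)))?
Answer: -411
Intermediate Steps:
Function('W')(B, l) = Add(Mul(Rational(-1, 2), B), Mul(Rational(-1, 2), l), Mul(Rational(-1, 2), B, l)) (Function('W')(B, l) = Mul(Rational(-1, 2), Add(Add(B, l), Mul(B, l))) = Mul(Rational(-1, 2), Add(B, l, Mul(B, l))) = Add(Mul(Rational(-1, 2), B), Mul(Rational(-1, 2), l), Mul(Rational(-1, 2), B, l)))
Mul(6, Add(-14, Function('W')(-12, -11))) = Mul(6, Add(-14, Add(Mul(Rational(-1, 2), -12), Mul(Rational(-1, 2), -11), Mul(Rational(-1, 2), -12, -11)))) = Mul(6, Add(-14, Add(6, Rational(11, 2), -66))) = Mul(6, Add(-14, Rational(-109, 2))) = Mul(6, Rational(-137, 2)) = -411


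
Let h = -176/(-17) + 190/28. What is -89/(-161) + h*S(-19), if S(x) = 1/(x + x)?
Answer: 21171/208012 ≈ 0.10178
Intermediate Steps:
S(x) = 1/(2*x)
h = 4079/238 (h = -176*(-1/17) + 190*(1/28) = 176/17 + 95/14 = 4079/238 ≈ 17.139)
-89/(-161) + h*S(-19) = -89/(-161) + 4079*((1/2)/(-19))/238 = -89*(-1/161) + 4079*((1/2)*(-1/19))/238 = 89/161 + (4079/238)*(-1/38) = 89/161 - 4079/9044 = 21171/208012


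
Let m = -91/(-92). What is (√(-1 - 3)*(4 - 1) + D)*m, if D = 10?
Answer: 455/46 + 273*I/46 ≈ 9.8913 + 5.9348*I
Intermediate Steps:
m = 91/92 (m = -91*(-1/92) = 91/92 ≈ 0.98913)
(√(-1 - 3)*(4 - 1) + D)*m = (√(-1 - 3)*(4 - 1) + 10)*(91/92) = (√(-4)*3 + 10)*(91/92) = ((2*I)*3 + 10)*(91/92) = (6*I + 10)*(91/92) = (10 + 6*I)*(91/92) = 455/46 + 273*I/46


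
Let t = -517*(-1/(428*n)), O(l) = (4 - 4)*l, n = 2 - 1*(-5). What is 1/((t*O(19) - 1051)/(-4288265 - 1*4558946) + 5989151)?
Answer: 8847211/52987282608912 ≈ 1.6697e-7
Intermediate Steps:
n = 7 (n = 2 + 5 = 7)
O(l) = 0 (O(l) = 0*l = 0)
t = 517/2996 (t = -517/((-428*7)) = -517/(-2996) = -517*(-1/2996) = 517/2996 ≈ 0.17256)
1/((t*O(19) - 1051)/(-4288265 - 1*4558946) + 5989151) = 1/(((517/2996)*0 - 1051)/(-4288265 - 1*4558946) + 5989151) = 1/((0 - 1051)/(-4288265 - 4558946) + 5989151) = 1/(-1051/(-8847211) + 5989151) = 1/(-1051*(-1/8847211) + 5989151) = 1/(1051/8847211 + 5989151) = 1/(52987282608912/8847211) = 8847211/52987282608912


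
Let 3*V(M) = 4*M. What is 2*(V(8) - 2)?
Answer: 52/3 ≈ 17.333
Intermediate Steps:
V(M) = 4*M/3 (V(M) = (4*M)/3 = 4*M/3)
2*(V(8) - 2) = 2*((4/3)*8 - 2) = 2*(32/3 - 2) = 2*(26/3) = 52/3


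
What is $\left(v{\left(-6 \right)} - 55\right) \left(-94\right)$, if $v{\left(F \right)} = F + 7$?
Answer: $5076$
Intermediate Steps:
$v{\left(F \right)} = 7 + F$
$\left(v{\left(-6 \right)} - 55\right) \left(-94\right) = \left(\left(7 - 6\right) - 55\right) \left(-94\right) = \left(1 - 55\right) \left(-94\right) = \left(-54\right) \left(-94\right) = 5076$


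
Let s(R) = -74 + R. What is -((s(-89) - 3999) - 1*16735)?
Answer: 20897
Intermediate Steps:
-((s(-89) - 3999) - 1*16735) = -(((-74 - 89) - 3999) - 1*16735) = -((-163 - 3999) - 16735) = -(-4162 - 16735) = -1*(-20897) = 20897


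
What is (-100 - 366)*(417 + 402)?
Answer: -381654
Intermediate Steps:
(-100 - 366)*(417 + 402) = -466*819 = -381654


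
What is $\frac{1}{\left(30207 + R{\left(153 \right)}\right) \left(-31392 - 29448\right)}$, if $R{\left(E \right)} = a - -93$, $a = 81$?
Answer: $- \frac{1}{1848380040} \approx -5.4101 \cdot 10^{-10}$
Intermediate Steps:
$R{\left(E \right)} = 174$ ($R{\left(E \right)} = 81 - -93 = 81 + 93 = 174$)
$\frac{1}{\left(30207 + R{\left(153 \right)}\right) \left(-31392 - 29448\right)} = \frac{1}{\left(30207 + 174\right) \left(-31392 - 29448\right)} = \frac{1}{30381 \left(-60840\right)} = \frac{1}{-1848380040} = - \frac{1}{1848380040}$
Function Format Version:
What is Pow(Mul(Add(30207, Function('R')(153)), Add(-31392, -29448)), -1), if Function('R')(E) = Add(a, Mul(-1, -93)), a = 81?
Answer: Rational(-1, 1848380040) ≈ -5.4101e-10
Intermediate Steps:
Function('R')(E) = 174 (Function('R')(E) = Add(81, Mul(-1, -93)) = Add(81, 93) = 174)
Pow(Mul(Add(30207, Function('R')(153)), Add(-31392, -29448)), -1) = Pow(Mul(Add(30207, 174), Add(-31392, -29448)), -1) = Pow(Mul(30381, -60840), -1) = Pow(-1848380040, -1) = Rational(-1, 1848380040)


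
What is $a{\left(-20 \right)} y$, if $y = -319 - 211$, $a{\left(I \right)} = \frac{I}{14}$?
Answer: $\frac{5300}{7} \approx 757.14$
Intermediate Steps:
$a{\left(I \right)} = \frac{I}{14}$ ($a{\left(I \right)} = I \frac{1}{14} = \frac{I}{14}$)
$y = -530$
$a{\left(-20 \right)} y = \frac{1}{14} \left(-20\right) \left(-530\right) = \left(- \frac{10}{7}\right) \left(-530\right) = \frac{5300}{7}$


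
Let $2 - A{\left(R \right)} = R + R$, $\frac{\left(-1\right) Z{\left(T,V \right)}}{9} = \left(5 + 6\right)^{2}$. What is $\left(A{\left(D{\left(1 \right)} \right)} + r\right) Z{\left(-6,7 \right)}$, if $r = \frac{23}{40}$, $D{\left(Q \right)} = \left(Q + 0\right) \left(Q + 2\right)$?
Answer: $\frac{149193}{40} \approx 3729.8$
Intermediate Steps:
$Z{\left(T,V \right)} = -1089$ ($Z{\left(T,V \right)} = - 9 \left(5 + 6\right)^{2} = - 9 \cdot 11^{2} = \left(-9\right) 121 = -1089$)
$D{\left(Q \right)} = Q \left(2 + Q\right)$
$A{\left(R \right)} = 2 - 2 R$ ($A{\left(R \right)} = 2 - \left(R + R\right) = 2 - 2 R$)
$r = \frac{23}{40}$ ($r = 23 \cdot \frac{1}{40} = \frac{23}{40} \approx 0.575$)
$\left(A{\left(D{\left(1 \right)} \right)} + r\right) Z{\left(-6,7 \right)} = \left(\left(2 - 2 \cdot 1 \left(2 + 1\right)\right) + \frac{23}{40}\right) \left(-1089\right) = \left(\left(2 - 2 \cdot 1 \cdot 3\right) + \frac{23}{40}\right) \left(-1089\right) = \left(\left(2 - 6\right) + \frac{23}{40}\right) \left(-1089\right) = \left(-4 + \frac{23}{40}\right) \left(-1089\right) = \left(- \frac{137}{40}\right) \left(-1089\right) = \frac{149193}{40}$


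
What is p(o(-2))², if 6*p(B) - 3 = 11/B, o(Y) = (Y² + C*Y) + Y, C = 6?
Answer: 361/3600 ≈ 0.10028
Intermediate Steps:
o(Y) = Y² + 7*Y (o(Y) = (Y² + 6*Y) + Y = Y² + 7*Y)
p(B) = ½ + 11/(6*B) (p(B) = ½ + (11/B)/6 = ½ + 11/(6*B))
p(o(-2))² = ((11 + 3*(-2*(7 - 2)))/(6*((-2*(7 - 2)))))² = ((11 + 3*(-2*5))/(6*((-2*5))))² = ((⅙)*(11 + 3*(-10))/(-10))² = ((⅙)*(-⅒)*(11 - 30))² = ((⅙)*(-⅒)*(-19))² = (19/60)² = 361/3600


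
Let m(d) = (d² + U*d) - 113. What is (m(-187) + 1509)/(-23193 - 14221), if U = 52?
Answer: -26641/37414 ≈ -0.71206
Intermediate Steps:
m(d) = -113 + d² + 52*d (m(d) = (d² + 52*d) - 113 = -113 + d² + 52*d)
(m(-187) + 1509)/(-23193 - 14221) = ((-113 + (-187)² + 52*(-187)) + 1509)/(-23193 - 14221) = ((-113 + 34969 - 9724) + 1509)/(-37414) = (25132 + 1509)*(-1/37414) = 26641*(-1/37414) = -26641/37414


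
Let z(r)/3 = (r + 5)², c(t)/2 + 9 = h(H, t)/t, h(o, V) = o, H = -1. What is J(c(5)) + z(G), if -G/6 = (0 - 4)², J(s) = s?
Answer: 124123/5 ≈ 24825.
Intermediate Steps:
c(t) = -18 - 2/t (c(t) = -18 + 2*(-1/t) = -18 - 2/t)
G = -96 (G = -6*(0 - 4)² = -6*(-4)² = -6*16 = -96)
z(r) = 3*(5 + r)² (z(r) = 3*(r + 5)² = 3*(5 + r)²)
J(c(5)) + z(G) = (-18 - 2/5) + 3*(5 - 96)² = (-18 - 2*⅕) + 3*(-91)² = (-18 - ⅖) + 3*8281 = -92/5 + 24843 = 124123/5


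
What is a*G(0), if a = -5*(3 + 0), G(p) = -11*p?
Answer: 0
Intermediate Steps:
a = -15 (a = -5*3 = -15)
a*G(0) = -(-165)*0 = -15*0 = 0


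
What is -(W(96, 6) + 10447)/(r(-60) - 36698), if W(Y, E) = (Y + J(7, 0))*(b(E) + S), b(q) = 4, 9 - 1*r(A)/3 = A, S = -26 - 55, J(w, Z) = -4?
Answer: 3363/36491 ≈ 0.092160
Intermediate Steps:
S = -81
r(A) = 27 - 3*A
W(Y, E) = 308 - 77*Y (W(Y, E) = (Y - 4)*(4 - 81) = (-4 + Y)*(-77) = 308 - 77*Y)
-(W(96, 6) + 10447)/(r(-60) - 36698) = -((308 - 77*96) + 10447)/((27 - 3*(-60)) - 36698) = -((308 - 7392) + 10447)/((27 + 180) - 36698) = -(-7084 + 10447)/(207 - 36698) = -3363/(-36491) = -3363*(-1)/36491 = -1*(-3363/36491) = 3363/36491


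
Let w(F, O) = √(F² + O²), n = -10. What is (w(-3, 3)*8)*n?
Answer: -240*√2 ≈ -339.41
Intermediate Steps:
(w(-3, 3)*8)*n = (√((-3)² + 3²)*8)*(-10) = (√(9 + 9)*8)*(-10) = (√18*8)*(-10) = ((3*√2)*8)*(-10) = (24*√2)*(-10) = -240*√2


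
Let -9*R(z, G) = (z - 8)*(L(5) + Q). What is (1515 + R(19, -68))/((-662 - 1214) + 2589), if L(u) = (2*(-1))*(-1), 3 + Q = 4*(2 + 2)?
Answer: 4490/2139 ≈ 2.0991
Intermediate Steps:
Q = 13 (Q = -3 + 4*(2 + 2) = -3 + 4*4 = -3 + 16 = 13)
L(u) = 2 (L(u) = -2*(-1) = 2)
R(z, G) = 40/3 - 5*z/3 (R(z, G) = -(z - 8)*(2 + 13)/9 = -(-8 + z)*15/9 = -(-120 + 15*z)/9 = 40/3 - 5*z/3)
(1515 + R(19, -68))/((-662 - 1214) + 2589) = (1515 + (40/3 - 5/3*19))/((-662 - 1214) + 2589) = (1515 + (40/3 - 95/3))/(-1876 + 2589) = (1515 - 55/3)/713 = (4490/3)*(1/713) = 4490/2139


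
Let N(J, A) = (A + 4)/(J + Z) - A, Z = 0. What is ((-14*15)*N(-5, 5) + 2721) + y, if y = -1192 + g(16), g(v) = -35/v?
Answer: 47277/16 ≈ 2954.8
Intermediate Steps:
y = -19107/16 (y = -1192 - 35/16 = -19107/16 ≈ -1194.2)
N(J, A) = -A + (4 + A)/J (N(J, A) = (A + 4)/(J + 0) - A = (4 + A)/J - A = -A + (4 + A)/J)
((-14*15)*N(-5, 5) + 2721) + y = ((-14*15)*((4 + 5 - 1*5*(-5))/(-5)) + 2721) - 19107/16 = (-(-42)*(4 + 5 + 25) + 2721) - 19107/16 = (-(-42)*34 + 2721) - 19107/16 = (-210*(-34/5) + 2721) - 19107/16 = (1428 + 2721) - 19107/16 = 4149 - 19107/16 = 47277/16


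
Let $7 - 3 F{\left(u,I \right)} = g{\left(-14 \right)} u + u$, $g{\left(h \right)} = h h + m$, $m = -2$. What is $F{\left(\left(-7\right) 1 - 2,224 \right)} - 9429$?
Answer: $- \frac{26525}{3} \approx -8841.7$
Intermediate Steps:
$g{\left(h \right)} = -2 + h^{2}$ ($g{\left(h \right)} = h h - 2 = h^{2} - 2 = -2 + h^{2}$)
$F{\left(u,I \right)} = \frac{7}{3} - 65 u$ ($F{\left(u,I \right)} = \frac{7}{3} - \frac{\left(-2 + \left(-14\right)^{2}\right) u + u}{3} = \frac{7}{3} - \frac{\left(-2 + 196\right) u + u}{3} = \frac{7}{3} - \frac{194 u + u}{3} = \frac{7}{3} - \frac{195 u}{3} = \frac{7}{3} - 65 u$)
$F{\left(\left(-7\right) 1 - 2,224 \right)} - 9429 = \left(\frac{7}{3} - 65 \left(\left(-7\right) 1 - 2\right)\right) - 9429 = \left(\frac{7}{3} - 65 \left(-7 - 2\right)\right) - 9429 = \left(\frac{7}{3} - -585\right) - 9429 = \left(\frac{7}{3} + 585\right) - 9429 = \frac{1762}{3} - 9429 = - \frac{26525}{3}$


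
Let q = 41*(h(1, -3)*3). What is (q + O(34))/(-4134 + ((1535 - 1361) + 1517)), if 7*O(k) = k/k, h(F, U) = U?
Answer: 2582/17101 ≈ 0.15099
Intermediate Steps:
O(k) = ⅐ (O(k) = (k/k)/7 = (⅐)*1 = ⅐)
q = -369 (q = 41*(-3*3) = 41*(-9) = -369)
(q + O(34))/(-4134 + ((1535 - 1361) + 1517)) = (-369 + ⅐)/(-4134 + ((1535 - 1361) + 1517)) = -2582/(7*(-4134 + (174 + 1517))) = -2582/(7*(-4134 + 1691)) = -2582/7/(-2443) = -2582/7*(-1/2443) = 2582/17101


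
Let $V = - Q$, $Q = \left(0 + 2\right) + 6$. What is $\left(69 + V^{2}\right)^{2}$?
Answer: $17689$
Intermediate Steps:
$Q = 8$ ($Q = 2 + 6 = 8$)
$V = -8$ ($V = \left(-1\right) 8 = -8$)
$\left(69 + V^{2}\right)^{2} = \left(69 + \left(-8\right)^{2}\right)^{2} = \left(69 + 64\right)^{2} = 133^{2} = 17689$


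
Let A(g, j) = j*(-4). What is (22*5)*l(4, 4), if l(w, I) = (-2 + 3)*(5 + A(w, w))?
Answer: -1210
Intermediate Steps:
A(g, j) = -4*j
l(w, I) = 5 - 4*w (l(w, I) = (-2 + 3)*(5 - 4*w) = 1*(5 - 4*w) = 5 - 4*w)
(22*5)*l(4, 4) = (22*5)*(5 - 4*4) = 110*(5 - 16) = 110*(-11) = -1210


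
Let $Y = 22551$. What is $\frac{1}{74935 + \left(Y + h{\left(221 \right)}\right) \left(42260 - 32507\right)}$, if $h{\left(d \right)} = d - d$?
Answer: $\frac{1}{220014838} \approx 4.5452 \cdot 10^{-9}$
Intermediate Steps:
$h{\left(d \right)} = 0$
$\frac{1}{74935 + \left(Y + h{\left(221 \right)}\right) \left(42260 - 32507\right)} = \frac{1}{74935 + \left(22551 + 0\right) \left(42260 - 32507\right)} = \frac{1}{74935 + 22551 \cdot 9753} = \frac{1}{74935 + 219939903} = \frac{1}{220014838}$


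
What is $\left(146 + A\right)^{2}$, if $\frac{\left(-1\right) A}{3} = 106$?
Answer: $29584$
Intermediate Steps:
$A = -318$ ($A = \left(-3\right) 106 = -318$)
$\left(146 + A\right)^{2} = \left(146 - 318\right)^{2} = \left(-172\right)^{2} = 29584$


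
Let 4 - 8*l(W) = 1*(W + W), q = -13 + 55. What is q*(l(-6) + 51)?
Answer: 2226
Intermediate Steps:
q = 42
l(W) = ½ - W/4 (l(W) = ½ - (W + W)/8 = ½ - 2*W/8 = ½ - W/4)
q*(l(-6) + 51) = 42*((½ - ¼*(-6)) + 51) = 42*((½ + 3/2) + 51) = 42*(2 + 51) = 42*53 = 2226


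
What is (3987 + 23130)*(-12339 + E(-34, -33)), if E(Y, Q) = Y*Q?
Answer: -304171389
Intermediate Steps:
E(Y, Q) = Q*Y
(3987 + 23130)*(-12339 + E(-34, -33)) = (3987 + 23130)*(-12339 - 33*(-34)) = 27117*(-12339 + 1122) = 27117*(-11217) = -304171389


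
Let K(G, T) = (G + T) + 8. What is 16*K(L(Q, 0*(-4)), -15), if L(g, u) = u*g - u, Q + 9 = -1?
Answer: -112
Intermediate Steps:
Q = -10 (Q = -9 - 1 = -10)
L(g, u) = -u + g*u (L(g, u) = g*u - u = -u + g*u)
K(G, T) = 8 + G + T
16*K(L(Q, 0*(-4)), -15) = 16*(8 + (0*(-4))*(-1 - 10) - 15) = 16*(8 + 0*(-11) - 15) = 16*(8 + 0 - 15) = 16*(-7) = -112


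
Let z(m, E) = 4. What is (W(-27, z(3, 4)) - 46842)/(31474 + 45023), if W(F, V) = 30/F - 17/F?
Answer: -1264747/2065419 ≈ -0.61234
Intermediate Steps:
W(F, V) = 13/F
(W(-27, z(3, 4)) - 46842)/(31474 + 45023) = (13/(-27) - 46842)/(31474 + 45023) = (13*(-1/27) - 46842)/76497 = (-13/27 - 46842)*(1/76497) = -1264747/27*1/76497 = -1264747/2065419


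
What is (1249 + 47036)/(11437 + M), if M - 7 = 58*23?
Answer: 48285/12778 ≈ 3.7788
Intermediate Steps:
M = 1341 (M = 7 + 58*23 = 7 + 1334 = 1341)
(1249 + 47036)/(11437 + M) = (1249 + 47036)/(11437 + 1341) = 48285/12778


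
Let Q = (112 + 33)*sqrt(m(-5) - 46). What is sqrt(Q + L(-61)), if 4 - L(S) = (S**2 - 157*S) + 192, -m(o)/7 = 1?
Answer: sqrt(-13486 + 145*I*sqrt(53)) ≈ 4.5415 + 116.22*I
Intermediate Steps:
m(o) = -7 (m(o) = -7*1 = -7)
L(S) = -188 - S**2 + 157*S (L(S) = 4 - ((S**2 - 157*S) + 192) = 4 - (192 + S**2 - 157*S) = 4 + (-192 - S**2 + 157*S) = -188 - S**2 + 157*S)
Q = 145*I*sqrt(53) (Q = (112 + 33)*sqrt(-7 - 46) = 145*sqrt(-53) = 145*(I*sqrt(53)) = 145*I*sqrt(53) ≈ 1055.6*I)
sqrt(Q + L(-61)) = sqrt(145*I*sqrt(53) + (-188 - 1*(-61)**2 + 157*(-61))) = sqrt(145*I*sqrt(53) + (-188 - 1*3721 - 9577)) = sqrt(145*I*sqrt(53) + (-188 - 3721 - 9577)) = sqrt(145*I*sqrt(53) - 13486) = sqrt(-13486 + 145*I*sqrt(53))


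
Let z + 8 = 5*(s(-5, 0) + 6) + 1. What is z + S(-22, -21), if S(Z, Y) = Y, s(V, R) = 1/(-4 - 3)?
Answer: 9/7 ≈ 1.2857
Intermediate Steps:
s(V, R) = -⅐ (s(V, R) = 1/(-7) = -⅐)
z = 156/7 (z = -8 + (5*(-⅐ + 6) + 1) = -8 + (5*(41/7) + 1) = -8 + (205/7 + 1) = -8 + 212/7 = 156/7 ≈ 22.286)
z + S(-22, -21) = 156/7 - 21 = 9/7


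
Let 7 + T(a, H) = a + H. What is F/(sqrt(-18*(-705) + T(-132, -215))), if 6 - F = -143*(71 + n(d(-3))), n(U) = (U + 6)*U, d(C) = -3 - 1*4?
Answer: 930*sqrt(771)/257 ≈ 100.48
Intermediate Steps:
T(a, H) = -7 + H + a (T(a, H) = -7 + (a + H) = -7 + (H + a) = -7 + H + a)
d(C) = -7 (d(C) = -3 - 4 = -7)
n(U) = U*(6 + U) (n(U) = (6 + U)*U = U*(6 + U))
F = 11160 (F = 6 - (-143)*(71 - 7*(6 - 7)) = 6 - (-143)*(71 - 7*(-1)) = 6 - (-143)*(71 + 7) = 6 - (-143)*78 = 6 - 1*(-11154) = 6 + 11154 = 11160)
F/(sqrt(-18*(-705) + T(-132, -215))) = 11160/(sqrt(-18*(-705) + (-7 - 215 - 132))) = 11160/(sqrt(12690 - 354)) = 11160/(sqrt(12336)) = 11160/((4*sqrt(771))) = 11160*(sqrt(771)/3084) = 930*sqrt(771)/257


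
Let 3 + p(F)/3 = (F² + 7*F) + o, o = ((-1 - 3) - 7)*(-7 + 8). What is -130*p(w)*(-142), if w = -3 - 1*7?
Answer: 886080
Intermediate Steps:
o = -11 (o = (-4 - 7)*1 = -11*1 = -11)
w = -10 (w = -3 - 7 = -10)
p(F) = -42 + 3*F² + 21*F (p(F) = -9 + 3*((F² + 7*F) - 11) = -9 + 3*(-11 + F² + 7*F) = -9 + (-33 + 3*F² + 21*F) = -42 + 3*F² + 21*F)
-130*p(w)*(-142) = -130*(-42 + 3*(-10)² + 21*(-10))*(-142) = -130*(-42 + 3*100 - 210)*(-142) = -130*(-42 + 300 - 210)*(-142) = -130*48*(-142) = -6240*(-142) = 886080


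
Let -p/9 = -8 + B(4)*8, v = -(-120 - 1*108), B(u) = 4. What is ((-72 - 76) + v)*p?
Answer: -17280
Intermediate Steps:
v = 228 (v = -(-120 - 108) = -1*(-228) = 228)
p = -216 (p = -9*(-8 + 4*8) = -9*(-8 + 32) = -9*24 = -216)
((-72 - 76) + v)*p = ((-72 - 76) + 228)*(-216) = (-148 + 228)*(-216) = 80*(-216) = -17280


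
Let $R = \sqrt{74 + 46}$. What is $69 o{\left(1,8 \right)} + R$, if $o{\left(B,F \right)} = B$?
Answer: $69 + 2 \sqrt{30} \approx 79.954$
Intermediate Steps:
$R = 2 \sqrt{30}$ ($R = \sqrt{120} = 2 \sqrt{30} \approx 10.954$)
$69 o{\left(1,8 \right)} + R = 69 \cdot 1 + 2 \sqrt{30} = 69 + 2 \sqrt{30}$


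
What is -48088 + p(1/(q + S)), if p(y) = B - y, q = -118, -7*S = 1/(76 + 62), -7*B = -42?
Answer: -5480818132/113989 ≈ -48082.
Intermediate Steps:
B = 6 (B = -⅐*(-42) = 6)
S = -1/966 (S = -1/(7*(76 + 62)) = -⅐/138 = -⅐*1/138 = -1/966 ≈ -0.0010352)
p(y) = 6 - y
-48088 + p(1/(q + S)) = -48088 + (6 - 1/(-118 - 1/966)) = -48088 + (6 - 1/(-113989/966)) = -48088 + (6 - 1*(-966/113989)) = -48088 + (6 + 966/113989) = -48088 + 684900/113989 = -5480818132/113989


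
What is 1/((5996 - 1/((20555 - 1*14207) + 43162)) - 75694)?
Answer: -49510/3450747981 ≈ -1.4348e-5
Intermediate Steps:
1/((5996 - 1/((20555 - 1*14207) + 43162)) - 75694) = 1/((5996 - 1/((20555 - 14207) + 43162)) - 75694) = 1/((5996 - 1/(6348 + 43162)) - 75694) = 1/((5996 - 1/49510) - 75694) = 1/(296861959/49510 - 75694) = 1/(-3450747981/49510) = -49510/3450747981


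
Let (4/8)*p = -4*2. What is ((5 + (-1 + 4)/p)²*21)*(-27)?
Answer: -3361743/256 ≈ -13132.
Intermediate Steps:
p = -16 (p = 2*(-4*2) = 2*(-8) = -16)
((5 + (-1 + 4)/p)²*21)*(-27) = ((5 + (-1 + 4)/(-16))²*21)*(-27) = ((5 + 3*(-1/16))²*21)*(-27) = ((5 - 3/16)²*21)*(-27) = ((77/16)²*21)*(-27) = ((5929/256)*21)*(-27) = (124509/256)*(-27) = -3361743/256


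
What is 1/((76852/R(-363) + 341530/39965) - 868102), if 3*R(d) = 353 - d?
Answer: -1430747/1241561396893 ≈ -1.1524e-6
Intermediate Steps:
R(d) = 353/3 - d/3 (R(d) = (353 - d)/3 = 353/3 - d/3)
1/((76852/R(-363) + 341530/39965) - 868102) = 1/((76852/(353/3 - ⅓*(-363)) + 341530/39965) - 868102) = 1/((76852/(353/3 + 121) + 341530*(1/39965)) - 868102) = 1/((76852/(716/3) + 68306/7993) - 868102) = 1/((76852*(3/716) + 68306/7993) - 868102) = 1/((57639/179 + 68306/7993) - 868102) = 1/(472935301/1430747 - 868102) = 1/(-1241561396893/1430747) = -1430747/1241561396893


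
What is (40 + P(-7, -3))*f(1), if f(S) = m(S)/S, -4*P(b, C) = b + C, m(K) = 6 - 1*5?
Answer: 85/2 ≈ 42.500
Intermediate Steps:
m(K) = 1 (m(K) = 6 - 5 = 1)
P(b, C) = -C/4 - b/4 (P(b, C) = -(b + C)/4 = -(C + b)/4 = -C/4 - b/4)
f(S) = 1/S
(40 + P(-7, -3))*f(1) = (40 + (-¼*(-3) - ¼*(-7)))/1 = (40 + (¾ + 7/4))*1 = (40 + 5/2)*1 = (85/2)*1 = 85/2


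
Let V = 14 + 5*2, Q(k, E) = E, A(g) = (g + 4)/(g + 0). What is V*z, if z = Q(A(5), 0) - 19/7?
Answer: -456/7 ≈ -65.143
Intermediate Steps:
A(g) = (4 + g)/g
V = 24 (V = 14 + 10 = 24)
z = -19/7 (z = 0 - 19/7 = -19/7 ≈ -2.7143)
V*z = 24*(-19/7) = -456/7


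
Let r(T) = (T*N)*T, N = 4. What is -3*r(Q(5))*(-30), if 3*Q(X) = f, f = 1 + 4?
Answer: 1000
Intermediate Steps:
f = 5
Q(X) = 5/3 (Q(X) = (⅓)*5 = 5/3)
r(T) = 4*T² (r(T) = (T*4)*T = (4*T)*T = 4*T²)
-3*r(Q(5))*(-30) = -12*(5/3)²*(-30) = -12*25/9*(-30) = -3*100/9*(-30) = -100/3*(-30) = 1000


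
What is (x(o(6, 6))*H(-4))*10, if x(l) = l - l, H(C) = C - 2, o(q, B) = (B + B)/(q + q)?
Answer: 0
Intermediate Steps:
o(q, B) = B/q (o(q, B) = (2*B)/((2*q)) = (2*B)*(1/(2*q)) = B/q)
H(C) = -2 + C
x(l) = 0
(x(o(6, 6))*H(-4))*10 = (0*(-2 - 4))*10 = (0*(-6))*10 = 0*10 = 0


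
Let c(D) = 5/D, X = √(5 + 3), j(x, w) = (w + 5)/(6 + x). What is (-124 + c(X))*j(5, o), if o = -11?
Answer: 744/11 - 15*√2/22 ≈ 66.672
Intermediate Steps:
j(x, w) = (5 + w)/(6 + x)
X = 2*√2 (X = √8 = 2*√2 ≈ 2.8284)
(-124 + c(X))*j(5, o) = (-124 + 5/((2*√2)))*((5 - 11)/(6 + 5)) = (-124 + 5*(√2/4))*(-6/11) = (-124 + 5*√2/4)*((1/11)*(-6)) = (-124 + 5*√2/4)*(-6/11) = 744/11 - 15*√2/22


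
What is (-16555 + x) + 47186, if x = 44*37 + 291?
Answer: 32550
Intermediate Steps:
x = 1919 (x = 1628 + 291 = 1919)
(-16555 + x) + 47186 = (-16555 + 1919) + 47186 = -14636 + 47186 = 32550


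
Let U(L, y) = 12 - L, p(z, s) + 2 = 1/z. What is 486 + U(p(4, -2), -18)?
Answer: 1999/4 ≈ 499.75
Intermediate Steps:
p(z, s) = -2 + 1/z
486 + U(p(4, -2), -18) = 486 + (12 - (-2 + 1/4)) = 486 + (12 - (-2 + ¼)) = 486 + (12 - 1*(-7/4)) = 486 + (12 + 7/4) = 486 + 55/4 = 1999/4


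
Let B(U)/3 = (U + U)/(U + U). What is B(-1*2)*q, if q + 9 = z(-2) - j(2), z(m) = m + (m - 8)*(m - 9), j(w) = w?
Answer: 291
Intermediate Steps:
B(U) = 3 (B(U) = 3*((U + U)/(U + U)) = 3*((2*U)/((2*U))) = 3*((2*U)*(1/(2*U))) = 3*1 = 3)
z(m) = m + (-9 + m)*(-8 + m) (z(m) = m + (-8 + m)*(-9 + m) = m + (-9 + m)*(-8 + m))
q = 97 (q = -9 + ((72 + (-2)² - 16*(-2)) - 1*2) = -9 + ((72 + 4 + 32) - 2) = -9 + (108 - 2) = -9 + 106 = 97)
B(-1*2)*q = 3*97 = 291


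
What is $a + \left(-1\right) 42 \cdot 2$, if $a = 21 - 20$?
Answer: $-83$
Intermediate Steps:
$a = 1$ ($a = 21 - 20 = 1$)
$a + \left(-1\right) 42 \cdot 2 = 1 + \left(-1\right) 42 \cdot 2 = 1 - 84 = -83$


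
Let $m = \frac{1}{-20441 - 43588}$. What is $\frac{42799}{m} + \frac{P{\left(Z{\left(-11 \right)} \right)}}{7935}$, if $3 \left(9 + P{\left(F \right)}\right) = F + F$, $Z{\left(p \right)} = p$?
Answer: $- \frac{65234678555704}{23805} \approx -2.7404 \cdot 10^{9}$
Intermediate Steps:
$m = - \frac{1}{64029}$ ($m = \frac{1}{-64029} = - \frac{1}{64029} \approx -1.5618 \cdot 10^{-5}$)
$P{\left(F \right)} = -9 + \frac{2 F}{3}$ ($P{\left(F \right)} = -9 + \frac{F + F}{3} = -9 + \frac{2 F}{3}$)
$\frac{42799}{m} + \frac{P{\left(Z{\left(-11 \right)} \right)}}{7935} = \frac{42799}{- \frac{1}{64029}} + \frac{-9 + \frac{2}{3} \left(-11\right)}{7935} = 42799 \left(-64029\right) + \left(-9 - \frac{22}{3}\right) \frac{1}{7935} = -2740377171 - \frac{49}{23805} = - \frac{65234678555704}{23805}$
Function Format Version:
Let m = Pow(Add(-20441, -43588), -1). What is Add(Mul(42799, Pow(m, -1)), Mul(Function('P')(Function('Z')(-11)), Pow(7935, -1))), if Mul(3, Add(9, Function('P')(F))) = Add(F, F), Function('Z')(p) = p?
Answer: Rational(-65234678555704, 23805) ≈ -2.7404e+9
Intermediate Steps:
m = Rational(-1, 64029) (m = Pow(-64029, -1) = Rational(-1, 64029) ≈ -1.5618e-5)
Function('P')(F) = Add(-9, Mul(Rational(2, 3), F)) (Function('P')(F) = Add(-9, Mul(Rational(1, 3), Add(F, F))) = Add(-9, Mul(Rational(1, 3), Mul(2, F))) = Add(-9, Mul(Rational(2, 3), F)))
Add(Mul(42799, Pow(m, -1)), Mul(Function('P')(Function('Z')(-11)), Pow(7935, -1))) = Add(Mul(42799, Pow(Rational(-1, 64029), -1)), Mul(Add(-9, Mul(Rational(2, 3), -11)), Pow(7935, -1))) = Add(Mul(42799, -64029), Mul(Add(-9, Rational(-22, 3)), Rational(1, 7935))) = Add(-2740377171, Mul(Rational(-49, 3), Rational(1, 7935))) = Add(-2740377171, Rational(-49, 23805)) = Rational(-65234678555704, 23805)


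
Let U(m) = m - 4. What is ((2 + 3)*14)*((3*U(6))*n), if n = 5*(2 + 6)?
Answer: 16800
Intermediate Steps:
n = 40 (n = 5*8 = 40)
U(m) = -4 + m
((2 + 3)*14)*((3*U(6))*n) = ((2 + 3)*14)*((3*(-4 + 6))*40) = (5*14)*((3*2)*40) = 70*(6*40) = 70*240 = 16800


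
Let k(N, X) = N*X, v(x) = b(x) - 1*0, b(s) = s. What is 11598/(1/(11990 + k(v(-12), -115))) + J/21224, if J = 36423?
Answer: 3291105114663/21224 ≈ 1.5507e+8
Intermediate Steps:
v(x) = x (v(x) = x - 1*0 = x + 0 = x)
11598/(1/(11990 + k(v(-12), -115))) + J/21224 = 11598/(1/(11990 - 12*(-115))) + 36423/21224 = 11598/(1/(11990 + 1380)) + 36423*(1/21224) = 11598/(1/13370) + 36423/21224 = 11598*13370 + 36423/21224 = 155065260 + 36423/21224 = 3291105114663/21224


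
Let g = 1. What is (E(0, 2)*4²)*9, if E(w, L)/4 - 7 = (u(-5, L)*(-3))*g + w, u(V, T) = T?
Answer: 576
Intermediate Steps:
E(w, L) = 28 - 12*L + 4*w (E(w, L) = 28 + 4*((L*(-3))*1 + w) = 28 + 4*(-3*L*1 + w) = 28 + 4*(-3*L + w) = 28 + 4*(w - 3*L) = 28 + (-12*L + 4*w) = 28 - 12*L + 4*w)
(E(0, 2)*4²)*9 = ((28 - 12*2 + 4*0)*4²)*9 = ((28 - 24 + 0)*16)*9 = (4*16)*9 = 64*9 = 576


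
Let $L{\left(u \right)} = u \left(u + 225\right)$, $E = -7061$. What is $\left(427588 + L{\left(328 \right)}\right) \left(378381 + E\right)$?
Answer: $226123483040$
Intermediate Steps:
$L{\left(u \right)} = u \left(225 + u\right)$
$\left(427588 + L{\left(328 \right)}\right) \left(378381 + E\right) = \left(427588 + 328 \left(225 + 328\right)\right) \left(378381 - 7061\right) = \left(427588 + 328 \cdot 553\right) 371320 = \left(427588 + 181384\right) 371320 = 608972 \cdot 371320 = 226123483040$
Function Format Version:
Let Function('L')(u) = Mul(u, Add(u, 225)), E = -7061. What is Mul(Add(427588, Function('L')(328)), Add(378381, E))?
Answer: 226123483040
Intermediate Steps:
Function('L')(u) = Mul(u, Add(225, u))
Mul(Add(427588, Function('L')(328)), Add(378381, E)) = Mul(Add(427588, Mul(328, Add(225, 328))), Add(378381, -7061)) = Mul(Add(427588, Mul(328, 553)), 371320) = Mul(Add(427588, 181384), 371320) = Mul(608972, 371320) = 226123483040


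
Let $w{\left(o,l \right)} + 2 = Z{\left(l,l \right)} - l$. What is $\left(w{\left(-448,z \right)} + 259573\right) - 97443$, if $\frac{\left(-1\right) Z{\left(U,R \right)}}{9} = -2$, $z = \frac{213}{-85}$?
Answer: $\frac{13782623}{85} \approx 1.6215 \cdot 10^{5}$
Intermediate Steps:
$z = - \frac{213}{85}$ ($z = 213 \left(- \frac{1}{85}\right) = - \frac{213}{85} \approx -2.5059$)
$Z{\left(U,R \right)} = 18$ ($Z{\left(U,R \right)} = \left(-9\right) \left(-2\right) = 18$)
$w{\left(o,l \right)} = 16 - l$ ($w{\left(o,l \right)} = -2 - \left(-18 + l\right) = 16 - l$)
$\left(w{\left(-448,z \right)} + 259573\right) - 97443 = \left(\left(16 - - \frac{213}{85}\right) + 259573\right) - 97443 = \left(\left(16 + \frac{213}{85}\right) + 259573\right) - 97443 = \left(\frac{1573}{85} + 259573\right) - 97443 = \frac{22065278}{85} - 97443 = \frac{13782623}{85}$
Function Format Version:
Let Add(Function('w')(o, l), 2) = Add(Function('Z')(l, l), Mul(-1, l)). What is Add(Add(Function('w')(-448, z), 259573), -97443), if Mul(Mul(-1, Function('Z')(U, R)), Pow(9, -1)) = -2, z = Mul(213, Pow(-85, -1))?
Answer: Rational(13782623, 85) ≈ 1.6215e+5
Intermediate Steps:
z = Rational(-213, 85) (z = Mul(213, Rational(-1, 85)) = Rational(-213, 85) ≈ -2.5059)
Function('Z')(U, R) = 18 (Function('Z')(U, R) = Mul(-9, -2) = 18)
Function('w')(o, l) = Add(16, Mul(-1, l)) (Function('w')(o, l) = Add(-2, Add(18, Mul(-1, l))) = Add(16, Mul(-1, l)))
Add(Add(Function('w')(-448, z), 259573), -97443) = Add(Add(Add(16, Mul(-1, Rational(-213, 85))), 259573), -97443) = Add(Add(Add(16, Rational(213, 85)), 259573), -97443) = Add(Add(Rational(1573, 85), 259573), -97443) = Add(Rational(22065278, 85), -97443) = Rational(13782623, 85)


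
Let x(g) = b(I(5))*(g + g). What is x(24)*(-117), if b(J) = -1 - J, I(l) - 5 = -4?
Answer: 11232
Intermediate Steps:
I(l) = 1 (I(l) = 5 - 4 = 1)
x(g) = -4*g (x(g) = (-1 - 1*1)*(g + g) = (-1 - 1)*(2*g) = -4*g)
x(24)*(-117) = -4*24*(-117) = -96*(-117) = 11232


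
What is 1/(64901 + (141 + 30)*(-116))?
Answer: 1/45065 ≈ 2.2190e-5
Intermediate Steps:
1/(64901 + (141 + 30)*(-116)) = 1/(64901 + 171*(-116)) = 1/(64901 - 19836) = 1/45065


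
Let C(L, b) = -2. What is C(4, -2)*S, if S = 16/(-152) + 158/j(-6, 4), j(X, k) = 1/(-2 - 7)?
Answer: 54040/19 ≈ 2844.2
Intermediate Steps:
j(X, k) = -⅑ (j(X, k) = 1/(-9) = -⅑)
S = -27020/19 (S = 16/(-152) + 158/(-⅑) = 16*(-1/152) + 158*(-9) = -2/19 - 1422 = -27020/19 ≈ -1422.1)
C(4, -2)*S = -2*(-27020/19) = 54040/19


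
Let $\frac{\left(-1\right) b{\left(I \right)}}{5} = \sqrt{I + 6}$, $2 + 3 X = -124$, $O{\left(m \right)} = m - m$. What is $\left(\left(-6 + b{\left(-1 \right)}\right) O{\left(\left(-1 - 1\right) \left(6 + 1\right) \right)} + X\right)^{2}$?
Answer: $1764$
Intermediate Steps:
$O{\left(m \right)} = 0$
$X = -42$ ($X = - \frac{2}{3} + \frac{1}{3} \left(-124\right) = - \frac{2}{3} - \frac{124}{3} = -42$)
$b{\left(I \right)} = - 5 \sqrt{6 + I}$ ($b{\left(I \right)} = - 5 \sqrt{I + 6} = - 5 \sqrt{6 + I}$)
$\left(\left(-6 + b{\left(-1 \right)}\right) O{\left(\left(-1 - 1\right) \left(6 + 1\right) \right)} + X\right)^{2} = \left(\left(-6 - 5 \sqrt{6 - 1}\right) 0 - 42\right)^{2} = \left(\left(-6 - 5 \sqrt{5}\right) 0 - 42\right)^{2} = \left(0 - 42\right)^{2} = \left(-42\right)^{2} = 1764$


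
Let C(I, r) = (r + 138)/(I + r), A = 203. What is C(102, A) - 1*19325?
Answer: -5893784/305 ≈ -19324.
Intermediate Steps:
C(I, r) = (138 + r)/(I + r)
C(102, A) - 1*19325 = (138 + 203)/(102 + 203) - 1*19325 = 341/305 - 19325 = -5893784/305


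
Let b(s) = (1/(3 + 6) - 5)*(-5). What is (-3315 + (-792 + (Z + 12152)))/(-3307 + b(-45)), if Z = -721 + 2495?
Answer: -88371/29543 ≈ -2.9913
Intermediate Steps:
Z = 1774
b(s) = 220/9 (b(s) = (1/9 - 5)*(-5) = (⅑ - 5)*(-5) = -44/9*(-5) = 220/9)
(-3315 + (-792 + (Z + 12152)))/(-3307 + b(-45)) = (-3315 + (-792 + (1774 + 12152)))/(-3307 + 220/9) = (-3315 + (-792 + 13926))/(-29543/9) = (-3315 + 13134)*(-9/29543) = 9819*(-9/29543) = -88371/29543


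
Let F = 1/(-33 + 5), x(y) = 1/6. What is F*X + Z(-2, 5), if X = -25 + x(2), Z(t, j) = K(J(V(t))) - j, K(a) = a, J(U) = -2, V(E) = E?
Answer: -1027/168 ≈ -6.1131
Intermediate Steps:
x(y) = ⅙
Z(t, j) = -2 - j
F = -1/28 (F = 1/(-28) = -1/28 ≈ -0.035714)
X = -149/6 (X = -25 + ⅙ = -149/6 ≈ -24.833)
F*X + Z(-2, 5) = -1/28*(-149/6) + (-2 - 1*5) = 149/168 + (-2 - 5) = 149/168 - 7 = -1027/168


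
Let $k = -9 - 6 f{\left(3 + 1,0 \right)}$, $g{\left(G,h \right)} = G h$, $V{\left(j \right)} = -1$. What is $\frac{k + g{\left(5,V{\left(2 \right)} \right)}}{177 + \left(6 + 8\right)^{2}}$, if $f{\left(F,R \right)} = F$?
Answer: $- \frac{38}{373} \approx -0.10188$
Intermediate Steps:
$k = -33$ ($k = -9 - 6 \left(3 + 1\right) = -9 - 24 = -33$)
$\frac{k + g{\left(5,V{\left(2 \right)} \right)}}{177 + \left(6 + 8\right)^{2}} = \frac{-33 + 5 \left(-1\right)}{177 + \left(6 + 8\right)^{2}} = \frac{-33 - 5}{177 + 14^{2}} = \frac{1}{177 + 196} \left(-38\right) = \frac{1}{373} \left(-38\right) = - \frac{38}{373}$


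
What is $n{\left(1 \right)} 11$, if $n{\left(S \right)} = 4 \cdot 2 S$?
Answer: $88$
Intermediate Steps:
$n{\left(S \right)} = 8 S$
$n{\left(1 \right)} 11 = 8 \cdot 1 \cdot 11 = 8 \cdot 11 = 88$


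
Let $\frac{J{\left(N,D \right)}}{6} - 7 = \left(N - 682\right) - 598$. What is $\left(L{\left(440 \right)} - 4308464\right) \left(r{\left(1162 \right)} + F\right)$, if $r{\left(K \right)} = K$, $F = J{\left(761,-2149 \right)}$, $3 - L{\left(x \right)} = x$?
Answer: $8230000910$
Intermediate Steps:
$J{\left(N,D \right)} = -7638 + 6 N$ ($J{\left(N,D \right)} = 42 + 6 \left(\left(N - 682\right) - 598\right) = 42 + 6 \left(\left(-682 + N\right) - 598\right) = 42 + 6 \left(-1280 + N\right) = 42 + \left(-7680 + 6 N\right) = -7638 + 6 N$)
$L{\left(x \right)} = 3 - x$
$F = -3072$ ($F = -7638 + 6 \cdot 761 = -7638 + 4566 = -3072$)
$\left(L{\left(440 \right)} - 4308464\right) \left(r{\left(1162 \right)} + F\right) = \left(\left(3 - 440\right) - 4308464\right) \left(1162 - 3072\right) = \left(\left(3 - 440\right) - 4308464\right) \left(-1910\right) = \left(-437 - 4308464\right) \left(-1910\right) = \left(-4308901\right) \left(-1910\right) = 8230000910$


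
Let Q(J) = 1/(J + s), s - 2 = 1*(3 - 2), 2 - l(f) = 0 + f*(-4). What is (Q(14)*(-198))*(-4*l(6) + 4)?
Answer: 19800/17 ≈ 1164.7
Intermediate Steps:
l(f) = 2 + 4*f (l(f) = 2 - (0 + f*(-4)) = 2 - (0 - 4*f) = 2 - (-4)*f = 2 + 4*f)
s = 3 (s = 2 + 1*(3 - 2) = 2 + 1*1 = 2 + 1 = 3)
Q(J) = 1/(3 + J) (Q(J) = 1/(J + 3) = 1/(3 + J))
(Q(14)*(-198))*(-4*l(6) + 4) = (-198/(3 + 14))*(-4*(2 + 4*6) + 4) = (-198/17)*(-4*(2 + 24) + 4) = ((1/17)*(-198))*(-4*26 + 4) = -198*(-104 + 4)/17 = -198/17*(-100) = 19800/17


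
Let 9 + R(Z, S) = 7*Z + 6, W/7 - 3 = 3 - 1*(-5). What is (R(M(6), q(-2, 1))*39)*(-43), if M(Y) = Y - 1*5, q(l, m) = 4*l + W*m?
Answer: -6708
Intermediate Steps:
W = 77 (W = 21 + 7*(3 - 1*(-5)) = 21 + 7*(3 + 5) = 21 + 7*8 = 21 + 56 = 77)
q(l, m) = 4*l + 77*m
M(Y) = -5 + Y (M(Y) = Y - 5 = -5 + Y)
R(Z, S) = -3 + 7*Z (R(Z, S) = -9 + (7*Z + 6) = -9 + (6 + 7*Z) = -3 + 7*Z)
(R(M(6), q(-2, 1))*39)*(-43) = ((-3 + 7*(-5 + 6))*39)*(-43) = ((-3 + 7*1)*39)*(-43) = ((-3 + 7)*39)*(-43) = (4*39)*(-43) = 156*(-43) = -6708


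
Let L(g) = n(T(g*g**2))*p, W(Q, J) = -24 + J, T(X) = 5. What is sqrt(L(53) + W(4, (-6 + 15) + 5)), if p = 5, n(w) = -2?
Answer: 2*I*sqrt(5) ≈ 4.4721*I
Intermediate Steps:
L(g) = -10 (L(g) = -2*5 = -10)
sqrt(L(53) + W(4, (-6 + 15) + 5)) = sqrt(-10 + (-24 + ((-6 + 15) + 5))) = sqrt(-10 + (-24 + (9 + 5))) = sqrt(-10 + (-24 + 14)) = sqrt(-10 - 10) = sqrt(-20) = 2*I*sqrt(5)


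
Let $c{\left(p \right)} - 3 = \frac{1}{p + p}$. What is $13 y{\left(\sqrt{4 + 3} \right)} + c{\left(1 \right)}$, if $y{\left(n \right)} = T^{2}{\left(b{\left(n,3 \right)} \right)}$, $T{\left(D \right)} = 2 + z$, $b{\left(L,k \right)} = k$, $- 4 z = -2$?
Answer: $\frac{339}{4} \approx 84.75$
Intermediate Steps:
$z = \frac{1}{2}$ ($z = \left(- \frac{1}{4}\right) \left(-2\right) = \frac{1}{2} \approx 0.5$)
$T{\left(D \right)} = \frac{5}{2}$ ($T{\left(D \right)} = 2 + \frac{1}{2} = \frac{5}{2}$)
$c{\left(p \right)} = 3 + \frac{1}{2 p}$ ($c{\left(p \right)} = 3 + \frac{1}{p + p} = 3 + \frac{1}{2 p}$)
$y{\left(n \right)} = \frac{25}{4}$ ($y{\left(n \right)} = \left(\frac{5}{2}\right)^{2} = \frac{25}{4}$)
$13 y{\left(\sqrt{4 + 3} \right)} + c{\left(1 \right)} = 13 \cdot \frac{25}{4} + \left(3 + \frac{1}{2 \cdot 1}\right) = \frac{325}{4} + \left(3 + \frac{1}{2} \cdot 1\right) = \frac{325}{4} + \left(3 + \frac{1}{2}\right) = \frac{325}{4} + \frac{7}{2} = \frac{339}{4}$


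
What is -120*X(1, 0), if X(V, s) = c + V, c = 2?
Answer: -360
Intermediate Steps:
X(V, s) = 2 + V
-120*X(1, 0) = -120*(2 + 1) = -120*3 = -360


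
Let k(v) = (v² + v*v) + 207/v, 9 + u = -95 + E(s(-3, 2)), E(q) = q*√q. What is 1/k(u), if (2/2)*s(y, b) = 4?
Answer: 32/589755 ≈ 5.4260e-5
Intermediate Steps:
s(y, b) = 4
E(q) = q^(3/2)
u = -96 (u = -9 + (-95 + 4^(3/2)) = -9 + (-95 + 8) = -9 - 87 = -96)
k(v) = 2*v² + 207/v (k(v) = (v² + v²) + 207/v = 2*v² + 207/v)
1/k(u) = 1/((207 + 2*(-96)³)/(-96)) = 1/(-(207 + 2*(-884736))/96) = 1/(-(207 - 1769472)/96) = 1/(-1/96*(-1769265)) = 1/(589755/32) = 32/589755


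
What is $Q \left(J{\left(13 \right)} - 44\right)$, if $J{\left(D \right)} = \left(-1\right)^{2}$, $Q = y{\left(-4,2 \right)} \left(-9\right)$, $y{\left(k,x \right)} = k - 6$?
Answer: $-3870$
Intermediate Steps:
$y{\left(k,x \right)} = -6 + k$ ($y{\left(k,x \right)} = k - 6 = -6 + k$)
$Q = 90$ ($Q = \left(-6 - 4\right) \left(-9\right) = \left(-10\right) \left(-9\right) = 90$)
$J{\left(D \right)} = 1$
$Q \left(J{\left(13 \right)} - 44\right) = 90 \left(1 - 44\right) = 90 \left(-43\right) = -3870$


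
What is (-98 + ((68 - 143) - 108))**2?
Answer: 78961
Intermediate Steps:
(-98 + ((68 - 143) - 108))**2 = (-98 + (-75 - 108))**2 = (-98 - 183)**2 = (-281)**2 = 78961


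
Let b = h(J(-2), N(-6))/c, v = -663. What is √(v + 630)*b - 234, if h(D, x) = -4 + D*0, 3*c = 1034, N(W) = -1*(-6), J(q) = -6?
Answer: -234 - 6*I*√33/517 ≈ -234.0 - 0.066668*I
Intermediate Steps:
N(W) = 6
c = 1034/3 (c = (⅓)*1034 = 1034/3 ≈ 344.67)
h(D, x) = -4 (h(D, x) = -4 + 0 = -4)
b = -6/517 (b = -4/1034/3 = -4*3/1034 = -6/517 ≈ -0.011605)
√(v + 630)*b - 234 = √(-663 + 630)*(-6/517) - 234 = √(-33)*(-6/517) - 234 = (I*√33)*(-6/517) - 234 = -6*I*√33/517 - 234 = -234 - 6*I*√33/517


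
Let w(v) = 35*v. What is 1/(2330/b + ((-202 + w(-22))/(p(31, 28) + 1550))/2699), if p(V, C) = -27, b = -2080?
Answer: -855000016/957966617 ≈ -0.89252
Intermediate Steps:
1/(2330/b + ((-202 + w(-22))/(p(31, 28) + 1550))/2699) = 1/(2330/(-2080) + ((-202 + 35*(-22))/(-27 + 1550))/2699) = 1/(2330*(-1/2080) + ((-202 - 770)/1523)*(1/2699)) = 1/(-233/208 - 972*1/1523*(1/2699)) = 1/(-233/208 - 972/1523*1/2699) = 1/(-233/208 - 972/4110577) = 1/(-957966617/855000016) = -855000016/957966617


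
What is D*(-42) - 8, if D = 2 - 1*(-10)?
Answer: -512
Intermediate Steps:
D = 12 (D = 2 + 10 = 12)
D*(-42) - 8 = 12*(-42) - 8 = -504 - 8 = -512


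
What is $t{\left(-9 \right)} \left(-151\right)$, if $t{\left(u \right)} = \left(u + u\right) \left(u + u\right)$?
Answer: $-48924$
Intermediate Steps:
$t{\left(u \right)} = 4 u^{2}$ ($t{\left(u \right)} = 2 u 2 u = 4 u^{2}$)
$t{\left(-9 \right)} \left(-151\right) = 4 \left(-9\right)^{2} \left(-151\right) = 4 \cdot 81 \left(-151\right) = 324 \left(-151\right) = -48924$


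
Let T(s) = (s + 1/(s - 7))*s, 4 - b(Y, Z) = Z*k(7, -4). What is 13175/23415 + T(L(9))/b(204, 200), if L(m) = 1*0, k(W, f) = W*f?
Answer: 2635/4683 ≈ 0.56267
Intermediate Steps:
L(m) = 0
b(Y, Z) = 4 + 28*Z (b(Y, Z) = 4 - Z*7*(-4) = 4 - Z*(-28) = 4 - (-28)*Z = 4 + 28*Z)
T(s) = s*(s + 1/(-7 + s)) (T(s) = (s + 1/(-7 + s))*s = s*(s + 1/(-7 + s)))
13175/23415 + T(L(9))/b(204, 200) = 13175/23415 + (0*(1 + 0² - 7*0)/(-7 + 0))/(4 + 28*200) = 13175*(1/23415) + (0*(1 + 0 + 0)/(-7))/(4 + 5600) = 2635/4683 + (0*(-⅐)*1)/5604 = 2635/4683 + 0*(1/5604) = 2635/4683 + 0 = 2635/4683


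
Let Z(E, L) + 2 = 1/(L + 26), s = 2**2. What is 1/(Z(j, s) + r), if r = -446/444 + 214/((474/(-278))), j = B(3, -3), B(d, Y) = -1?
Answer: -43845/5633281 ≈ -0.0077832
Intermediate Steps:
j = -1
s = 4
Z(E, L) = -2 + 1/(26 + L) (Z(E, L) = -2 + 1/(L + 26) = -2 + 1/(26 + L))
r = -739607/5846 (r = -446*1/444 + 214/((474*(-1/278))) = -223/222 + 214/(-237/139) = -223/222 + 214*(-139/237) = -223/222 - 29746/237 = -739607/5846 ≈ -126.52)
1/(Z(j, s) + r) = 1/((-51 - 2*4)/(26 + 4) - 739607/5846) = 1/((-51 - 8)/30 - 739607/5846) = 1/((1/30)*(-59) - 739607/5846) = 1/(-59/30 - 739607/5846) = 1/(-5633281/43845) = -43845/5633281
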